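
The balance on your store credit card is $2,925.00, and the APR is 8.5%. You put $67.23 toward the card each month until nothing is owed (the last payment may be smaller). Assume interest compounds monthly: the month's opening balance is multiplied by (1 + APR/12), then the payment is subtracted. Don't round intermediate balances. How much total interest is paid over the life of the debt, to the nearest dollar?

Monthly rate r = 8.5%/12 = 0.708333% = 0.00708333.
Payoff takes n = ⌈−ln(1 − rB₀/P)/ln(1+r)⌉ = ⌈52.197⌉ = 53 payments; the last is $13.28.
Total paid = 52·$67.23 + $13.28 = $3,509.24.
Total interest = total paid − principal = $3,509.24 − $2,925.00 = $584.24.

$584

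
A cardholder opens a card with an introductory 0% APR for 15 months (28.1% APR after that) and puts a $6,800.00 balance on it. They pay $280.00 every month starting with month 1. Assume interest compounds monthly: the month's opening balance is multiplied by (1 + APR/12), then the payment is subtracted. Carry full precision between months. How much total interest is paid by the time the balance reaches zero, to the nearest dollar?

Promo months 1–15 at r₀ = 0%/12 = 0; months 16+ at r₁ = 28.1%/12 = 0.0234167.
After month 15 (no interest yet): B = $6,800.00 − 15·$280.00 = $2,600.00.
Then at r₁ with $280.00/mo: n₂ = −ln(1 − r₁·B/P)/ln(1+r₁) ≈ 10.59 → 11 more payments.
Total paid = 25·$280.00 + $166.73 = $7,166.73; interest = $7,166.73 − $6,800.00 = $366.73.

$367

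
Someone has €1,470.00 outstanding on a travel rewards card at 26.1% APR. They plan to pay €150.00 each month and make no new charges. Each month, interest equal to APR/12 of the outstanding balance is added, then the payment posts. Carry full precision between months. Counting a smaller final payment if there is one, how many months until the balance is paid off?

Monthly rate r = 26.1%/12 = 2.175% = 0.02175.
Recurrence: B ← B·(1+r) − €150.00.
Month 1: interest €31.97; balance after payment €1,351.97.
Month 2: interest €29.41; balance after payment €1,231.38.
Closed form: n = −ln(1 − rB₀/P)/ln(1+r) = −ln(0.78685)/ln(1.02175) ≈ 11.141, so the balance reaches zero during payment 12.

12 payments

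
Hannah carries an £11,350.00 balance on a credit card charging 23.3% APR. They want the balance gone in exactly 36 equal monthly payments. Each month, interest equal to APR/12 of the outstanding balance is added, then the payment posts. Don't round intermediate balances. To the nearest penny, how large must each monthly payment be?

Monthly rate r = 23.3%/12 = 1.94167% = 0.0194167.
Level-payment amortization: P = B₀·r / (1 − (1+r)^(−n)) = 11350.00·0.0194167 / (1 − 1.01942^(−36)).
Denominator 1 − (1+r)^(−36) = 0.499576459.
P = 220.379 / 0.499576459 ≈ 441.13.

£441.13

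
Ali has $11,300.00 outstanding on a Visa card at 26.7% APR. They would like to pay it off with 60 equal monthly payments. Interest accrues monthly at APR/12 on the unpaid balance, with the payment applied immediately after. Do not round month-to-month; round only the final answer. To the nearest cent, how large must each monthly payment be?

Monthly rate r = 26.7%/12 = 2.225% = 0.02225.
Level-payment amortization: P = B₀·r / (1 − (1+r)^(−n)) = 11300.00·0.02225 / (1 − 1.02225^(−60)).
Denominator 1 − (1+r)^(−60) = 0.732962135.
P = 251.425 / 0.732962135 ≈ 343.03.

$343.03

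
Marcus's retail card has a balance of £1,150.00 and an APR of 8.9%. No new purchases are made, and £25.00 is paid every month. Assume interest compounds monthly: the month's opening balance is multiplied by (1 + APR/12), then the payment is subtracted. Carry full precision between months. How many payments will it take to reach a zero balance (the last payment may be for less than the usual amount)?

57 payments

Monthly rate r = 8.9%/12 = 0.741667% = 0.00741667.
Recurrence: B ← B·(1+r) − £25.00.
Month 1: interest £8.53; balance after payment £1,133.53.
Month 2: interest £8.41; balance after payment £1,116.94.
Closed form: n = −ln(1 − rB₀/P)/ln(1+r) = −ln(0.65883)/ln(1.00742) ≈ 56.471, so the balance reaches zero during payment 57.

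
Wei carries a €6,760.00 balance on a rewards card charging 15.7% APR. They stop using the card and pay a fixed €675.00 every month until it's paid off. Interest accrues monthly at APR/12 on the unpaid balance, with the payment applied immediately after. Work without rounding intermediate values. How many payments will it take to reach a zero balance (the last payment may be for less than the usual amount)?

11 months

Monthly rate r = 15.7%/12 = 1.30833% = 0.0130833.
Recurrence: B ← B·(1+r) − €675.00.
Month 1: interest €88.44; balance after payment €6,173.44.
Month 2: interest €80.77; balance after payment €5,579.21.
Closed form: n = −ln(1 − rB₀/P)/ln(1+r) = −ln(0.86897)/ln(1.01308) ≈ 10.805, so the balance reaches zero during payment 11.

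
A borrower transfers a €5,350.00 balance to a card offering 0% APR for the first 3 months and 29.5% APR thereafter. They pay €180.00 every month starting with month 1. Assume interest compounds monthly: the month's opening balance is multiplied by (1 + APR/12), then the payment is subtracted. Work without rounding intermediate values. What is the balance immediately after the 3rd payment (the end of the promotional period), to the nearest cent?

€4,810.00

Promo months 1–3 at r₀ = 0%/12 = 0; months 4+ at r₁ = 29.5%/12 = 0.0245833.
After month 3 (no interest yet): B = €5,350.00 − 3·€180.00 = €4,810.00.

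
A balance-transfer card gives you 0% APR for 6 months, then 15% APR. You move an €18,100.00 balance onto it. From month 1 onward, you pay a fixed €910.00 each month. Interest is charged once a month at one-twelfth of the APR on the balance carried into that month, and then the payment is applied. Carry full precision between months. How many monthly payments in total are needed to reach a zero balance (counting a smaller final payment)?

Promo months 1–6 at r₀ = 0%/12 = 0; months 7+ at r₁ = 15%/12 = 0.0125.
After month 6 (no interest yet): B = €18,100.00 − 6·€910.00 = €12,640.00.
Then at r₁ with €910.00/mo: n₂ = −ln(1 − r₁·B/P)/ln(1+r₁) ≈ 15.35 → 16 more payments.

22 months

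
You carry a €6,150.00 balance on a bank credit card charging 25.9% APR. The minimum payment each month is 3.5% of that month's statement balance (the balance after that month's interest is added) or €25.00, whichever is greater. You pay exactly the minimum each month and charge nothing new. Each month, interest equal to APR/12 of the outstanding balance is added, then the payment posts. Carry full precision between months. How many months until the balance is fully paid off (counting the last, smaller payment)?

196 months

Monthly rate r = 25.9%/12 = 2.15833% = 0.0215833.
While 3.5% of the post-interest balance exceeds €25.00, each month B ← (B·(1+r))·(1 − 0.035), i.e. B shrinks by the factor (1+r)·0.965 = 0.98583.
This holds for months 1–153. Entering month 154 the balance is €692.54; 3.5% of the post-interest balance is now below €25.00, so the flat €25.00 minimum applies from here.
From month 154 a fixed €25.00 at rate r clears €692.54 in 43 more payments. Total: 153 + 43 = 196 months.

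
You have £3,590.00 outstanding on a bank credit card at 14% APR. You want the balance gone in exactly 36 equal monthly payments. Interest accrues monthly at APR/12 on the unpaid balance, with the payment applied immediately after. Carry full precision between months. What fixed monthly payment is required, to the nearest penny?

£122.70

Monthly rate r = 14%/12 = 1.16667% = 0.0116667.
Level-payment amortization: P = B₀·r / (1 − (1+r)^(−n)) = 3590.00·0.0116667 / (1 − 1.01167^(−36)).
Denominator 1 − (1+r)^(−36) = 0.341353884.
P = 41.8833 / 0.341353884 ≈ 122.70.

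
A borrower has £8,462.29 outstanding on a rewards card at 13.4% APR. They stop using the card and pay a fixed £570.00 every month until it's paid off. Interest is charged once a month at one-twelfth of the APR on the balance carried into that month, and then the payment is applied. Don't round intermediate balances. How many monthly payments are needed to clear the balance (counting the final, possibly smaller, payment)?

17 payments

Monthly rate r = 13.4%/12 = 1.11667% = 0.0111667.
Recurrence: B ← B·(1+r) − £570.00.
Month 1: interest £94.50; balance after payment £7,986.79.
Month 2: interest £89.19; balance after payment £7,505.97.
Closed form: n = −ln(1 − rB₀/P)/ln(1+r) = −ln(0.83422)/ln(1.01117) ≈ 16.323, so the balance reaches zero during payment 17.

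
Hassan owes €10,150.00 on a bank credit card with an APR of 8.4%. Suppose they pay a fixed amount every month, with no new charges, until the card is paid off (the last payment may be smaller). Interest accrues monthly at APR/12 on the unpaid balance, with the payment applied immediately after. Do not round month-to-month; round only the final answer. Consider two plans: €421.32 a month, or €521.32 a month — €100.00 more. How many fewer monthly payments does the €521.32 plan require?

Monthly rate r = 8.4%/12 = 0.7% = 0.007.
At €421.32/mo: n = ⌈−ln(1 − rB₀/P)/ln(1+r)⌉ = 27 payments (last €201.04); total interest = total paid − €10,150.00 = €1,005.36.
At €521.32/mo: 22 payments (last €2.16); total interest €799.88.
Payments saved = 27 − 22 = 5.

5 fewer payments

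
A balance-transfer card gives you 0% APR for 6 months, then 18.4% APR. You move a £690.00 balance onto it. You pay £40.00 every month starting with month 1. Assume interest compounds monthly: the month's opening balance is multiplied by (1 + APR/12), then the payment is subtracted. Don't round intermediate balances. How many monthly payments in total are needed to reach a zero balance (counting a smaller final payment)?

19 payments

Promo months 1–6 at r₀ = 0%/12 = 0; months 7+ at r₁ = 18.4%/12 = 0.0153333.
After month 6 (no interest yet): B = £690.00 − 6·£40.00 = £450.00.
Then at r₁ with £40.00/mo: n₂ = −ln(1 − r₁·B/P)/ln(1+r₁) ≈ 12.44 → 13 more payments.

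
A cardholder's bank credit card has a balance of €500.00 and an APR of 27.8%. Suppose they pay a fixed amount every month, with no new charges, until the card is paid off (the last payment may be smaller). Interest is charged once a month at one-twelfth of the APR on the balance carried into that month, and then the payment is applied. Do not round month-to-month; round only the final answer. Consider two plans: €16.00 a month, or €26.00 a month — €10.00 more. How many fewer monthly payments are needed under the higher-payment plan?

31 fewer payments

Monthly rate r = 27.8%/12 = 2.31667% = 0.0231667.
At €16.00/mo: n = ⌈−ln(1 − rB₀/P)/ln(1+r)⌉ = 57 payments (last €3.29); total interest = total paid − €500.00 = €399.29.
At €26.00/mo: 26 payments (last €19.53); total interest €169.53.
Payments saved = 57 − 26 = 31.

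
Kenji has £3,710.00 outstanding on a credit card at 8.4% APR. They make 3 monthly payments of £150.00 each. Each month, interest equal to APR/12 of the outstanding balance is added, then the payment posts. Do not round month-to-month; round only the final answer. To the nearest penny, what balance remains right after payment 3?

£3,335.30

Monthly rate r = 8.4%/12 = 0.7% = 0.007.
Each month: B ← B·(1+r) − £150.00.
Month 1: interest £25.97; balance after payment £3,585.97.
Month 2: interest £25.10; balance after payment £3,461.07.
Month 3: interest £24.23; balance after payment £3,335.30.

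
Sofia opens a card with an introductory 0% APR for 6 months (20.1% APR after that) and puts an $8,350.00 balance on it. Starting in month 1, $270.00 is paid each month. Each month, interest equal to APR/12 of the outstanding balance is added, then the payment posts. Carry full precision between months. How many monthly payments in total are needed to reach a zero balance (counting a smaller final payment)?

Promo months 1–6 at r₀ = 0%/12 = 0; months 7+ at r₁ = 20.1%/12 = 0.01675.
After month 6 (no interest yet): B = $8,350.00 − 6·$270.00 = $6,730.00.
Then at r₁ with $270.00/mo: n₂ = −ln(1 − r₁·B/P)/ln(1+r₁) ≈ 32.53 → 33 more payments.

39 payments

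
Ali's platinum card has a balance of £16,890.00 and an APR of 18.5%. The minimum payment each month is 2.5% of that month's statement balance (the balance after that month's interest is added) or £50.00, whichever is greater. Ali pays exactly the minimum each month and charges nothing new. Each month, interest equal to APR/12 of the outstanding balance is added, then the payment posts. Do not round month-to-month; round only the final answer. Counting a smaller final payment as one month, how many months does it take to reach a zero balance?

276 months

Monthly rate r = 18.5%/12 = 1.54167% = 0.0154167.
While 2.5% of the post-interest balance exceeds £50.00, each month B ← (B·(1+r))·(1 − 0.025), i.e. B shrinks by the factor (1+r)·0.975 = 0.99003.
This holds for months 1–215. Entering month 216 the balance is £1,959.49; 2.5% of the post-interest balance is now below £50.00, so the flat £50.00 minimum applies from here.
From month 216 a fixed £50.00 at rate r clears £1,959.49 in 61 more payments. Total: 215 + 61 = 276 months.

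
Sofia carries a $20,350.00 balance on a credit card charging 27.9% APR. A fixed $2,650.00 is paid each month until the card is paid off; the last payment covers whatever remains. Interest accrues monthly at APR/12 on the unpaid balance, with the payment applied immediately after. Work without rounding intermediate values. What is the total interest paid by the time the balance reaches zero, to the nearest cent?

$2,333.83

Monthly rate r = 27.9%/12 = 2.325% = 0.02325.
Payoff takes n = ⌈−ln(1 − rB₀/P)/ln(1+r)⌉ = ⌈8.557⌉ = 9 payments; the last is $1,483.83.
Total paid = 8·$2,650.00 + $1,483.83 = $22,683.83.
Total interest = total paid − principal = $22,683.83 − $20,350.00 = $2,333.83.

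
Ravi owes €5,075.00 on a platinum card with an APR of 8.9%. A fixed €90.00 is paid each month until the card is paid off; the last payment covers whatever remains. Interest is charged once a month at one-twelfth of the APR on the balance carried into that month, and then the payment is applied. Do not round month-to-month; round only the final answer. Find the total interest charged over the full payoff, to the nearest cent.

Monthly rate r = 8.9%/12 = 0.741667% = 0.00741667.
Payoff takes n = ⌈−ln(1 − rB₀/P)/ln(1+r)⌉ = ⌈73.303⌉ = 74 payments; the last is €27.35.
Total paid = 73·€90.00 + €27.35 = €6,597.35.
Total interest = total paid − principal = €6,597.35 − €5,075.00 = €1,522.35.

€1,522.35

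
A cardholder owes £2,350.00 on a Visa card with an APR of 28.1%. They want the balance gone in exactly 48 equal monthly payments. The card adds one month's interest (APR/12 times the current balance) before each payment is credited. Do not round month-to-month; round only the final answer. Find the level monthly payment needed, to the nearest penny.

£82.04

Monthly rate r = 28.1%/12 = 2.34167% = 0.0234167.
Level-payment amortization: P = B₀·r / (1 − (1+r)^(−n)) = 2350.00·0.0234167 / (1 − 1.02342^(−48)).
Denominator 1 − (1+r)^(−48) = 0.670784174.
P = 55.0292 / 0.670784174 ≈ 82.04.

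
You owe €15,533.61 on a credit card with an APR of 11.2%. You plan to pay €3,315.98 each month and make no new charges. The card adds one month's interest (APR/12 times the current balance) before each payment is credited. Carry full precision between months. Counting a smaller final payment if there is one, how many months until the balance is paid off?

5 payments

Monthly rate r = 11.2%/12 = 0.933333% = 0.00933333.
Recurrence: B ← B·(1+r) − €3,315.98.
Month 1: interest €144.98; balance after payment €12,362.61.
Month 2: interest €115.38; balance after payment €9,162.01.
Month 3: interest €85.51; balance after payment €5,931.55.
Month 4: interest €55.36; balance after payment €2,670.93.
Month 5: interest €24.93; balance after payment €0.00.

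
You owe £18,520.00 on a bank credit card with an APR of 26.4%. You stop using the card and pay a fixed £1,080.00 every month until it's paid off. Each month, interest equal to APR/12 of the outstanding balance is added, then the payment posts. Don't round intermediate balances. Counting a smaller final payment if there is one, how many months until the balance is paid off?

22 months

Monthly rate r = 26.4%/12 = 2.2% = 0.022.
Recurrence: B ← B·(1+r) − £1,080.00.
Month 1: interest £407.44; balance after payment £17,847.44.
Month 2: interest £392.64; balance after payment £17,160.08.
Closed form: n = −ln(1 − rB₀/P)/ln(1+r) = −ln(0.62274)/ln(1.022) ≈ 21.764, so the balance reaches zero during payment 22.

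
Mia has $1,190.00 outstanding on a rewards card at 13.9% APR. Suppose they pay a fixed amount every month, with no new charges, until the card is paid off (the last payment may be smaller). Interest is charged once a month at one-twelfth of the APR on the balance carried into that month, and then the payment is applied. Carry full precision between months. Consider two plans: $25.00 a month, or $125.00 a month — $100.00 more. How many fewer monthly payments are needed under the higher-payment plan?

Monthly rate r = 13.9%/12 = 1.15833% = 0.0115833.
At $25.00/mo: n = ⌈−ln(1 − rB₀/P)/ln(1+r)⌉ = 70 payments (last $15.00); total interest = total paid − $1,190.00 = $550.00.
At $125.00/mo: 11 payments (last $18.25); total interest $78.25.
Payments saved = 70 − 11 = 59.

59 fewer payments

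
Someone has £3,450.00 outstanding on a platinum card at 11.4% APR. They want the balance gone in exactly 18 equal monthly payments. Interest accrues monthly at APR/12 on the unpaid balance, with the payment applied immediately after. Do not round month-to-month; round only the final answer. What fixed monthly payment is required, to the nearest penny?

£209.43

Monthly rate r = 11.4%/12 = 0.95% = 0.0095.
Level-payment amortization: P = B₀·r / (1 − (1+r)^(−n)) = 3450.00·0.0095 / (1 − 1.0095^(−18)).
Denominator 1 − (1+r)^(−18) = 0.156497875.
P = 32.775 / 0.156497875 ≈ 209.43.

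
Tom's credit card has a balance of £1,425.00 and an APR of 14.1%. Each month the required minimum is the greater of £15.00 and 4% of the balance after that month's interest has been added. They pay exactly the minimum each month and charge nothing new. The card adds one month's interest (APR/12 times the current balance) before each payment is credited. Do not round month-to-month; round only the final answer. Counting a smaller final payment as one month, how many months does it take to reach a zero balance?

76 months

Monthly rate r = 14.1%/12 = 1.175% = 0.01175.
While 4% of the post-interest balance exceeds £15.00, each month B ← (B·(1+r))·(1 − 0.04), i.e. B shrinks by the factor (1+r)·0.96 = 0.97128.
This holds for months 1–47. Entering month 48 the balance is £362.25; 4% of the post-interest balance is now below £15.00, so the flat £15.00 minimum applies from here.
From month 48 a fixed £15.00 at rate r clears £362.25 in 29 more payments. Total: 47 + 29 = 76 months.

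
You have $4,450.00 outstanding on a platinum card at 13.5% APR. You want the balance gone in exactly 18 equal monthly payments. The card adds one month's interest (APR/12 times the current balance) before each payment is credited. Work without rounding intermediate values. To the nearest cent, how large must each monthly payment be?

Monthly rate r = 13.5%/12 = 1.125% = 0.01125.
Level-payment amortization: P = B₀·r / (1 − (1+r)^(−n)) = 4450.00·0.01125 / (1 − 1.01125^(−18)).
Denominator 1 − (1+r)^(−18) = 0.182389657.
P = 50.0625 / 0.182389657 ≈ 274.48.

$274.48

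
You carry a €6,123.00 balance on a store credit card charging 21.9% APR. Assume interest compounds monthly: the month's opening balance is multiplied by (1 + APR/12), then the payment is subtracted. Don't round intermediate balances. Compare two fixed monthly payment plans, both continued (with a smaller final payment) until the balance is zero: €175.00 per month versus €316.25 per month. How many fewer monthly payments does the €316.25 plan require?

Monthly rate r = 21.9%/12 = 1.825% = 0.01825.
At €175.00/mo: n = ⌈−ln(1 − rB₀/P)/ln(1+r)⌉ = 57 payments (last €46.97); total interest = total paid − €6,123.00 = €3,723.97.
At €316.25/mo: 25 payments (last €33.29); total interest €1,500.29.
Payments saved = 57 − 25 = 32.

32 fewer payments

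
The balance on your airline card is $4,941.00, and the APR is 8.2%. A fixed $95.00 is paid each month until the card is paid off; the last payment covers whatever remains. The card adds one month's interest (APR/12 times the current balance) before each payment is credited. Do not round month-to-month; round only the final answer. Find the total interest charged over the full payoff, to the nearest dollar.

$1,185

Monthly rate r = 8.2%/12 = 0.683333% = 0.00683333.
Payoff takes n = ⌈−ln(1 − rB₀/P)/ln(1+r)⌉ = ⌈64.483⌉ = 65 payments; the last is $45.94.
Total paid = 64·$95.00 + $45.94 = $6,125.94.
Total interest = total paid − principal = $6,125.94 − $4,941.00 = $1,184.94.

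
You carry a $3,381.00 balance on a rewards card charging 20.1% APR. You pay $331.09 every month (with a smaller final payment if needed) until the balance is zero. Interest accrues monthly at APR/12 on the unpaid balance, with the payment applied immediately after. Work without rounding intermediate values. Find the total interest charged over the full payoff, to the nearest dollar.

Monthly rate r = 20.1%/12 = 1.675% = 0.01675.
Payoff takes n = ⌈−ln(1 − rB₀/P)/ln(1+r)⌉ = ⌈11.293⌉ = 12 payments; the last is $97.58.
Total paid = 11·$331.09 + $97.58 = $3,739.57.
Total interest = total paid − principal = $3,739.57 − $3,381.00 = $358.57.

$359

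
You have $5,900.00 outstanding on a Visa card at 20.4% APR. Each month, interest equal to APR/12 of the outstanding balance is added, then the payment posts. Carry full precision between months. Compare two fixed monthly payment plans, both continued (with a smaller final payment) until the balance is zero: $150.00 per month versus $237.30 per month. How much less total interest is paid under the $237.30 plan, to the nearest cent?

$2,095.99

Monthly rate r = 20.4%/12 = 1.7% = 0.017.
At $150.00/mo: n = ⌈−ln(1 − rB₀/P)/ln(1+r)⌉ = 66 payments (last $79.67); total interest = total paid − $5,900.00 = $3,929.67.
At $237.30/mo: 33 payments (last $140.08); total interest $1,833.68.
Interest saved = $3,929.67 − $1,833.68 = $2,095.99.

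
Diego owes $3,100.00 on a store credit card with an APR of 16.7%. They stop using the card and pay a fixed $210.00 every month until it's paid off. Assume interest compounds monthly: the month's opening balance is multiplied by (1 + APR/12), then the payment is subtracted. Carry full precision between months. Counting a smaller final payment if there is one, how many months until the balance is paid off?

17 months

Monthly rate r = 16.7%/12 = 1.39167% = 0.0139167.
Recurrence: B ← B·(1+r) − $210.00.
Month 1: interest $43.14; balance after payment $2,933.14.
Month 2: interest $40.82; balance after payment $2,763.96.
Closed form: n = −ln(1 − rB₀/P)/ln(1+r) = −ln(0.79456)/ln(1.01392) ≈ 16.639, so the balance reaches zero during payment 17.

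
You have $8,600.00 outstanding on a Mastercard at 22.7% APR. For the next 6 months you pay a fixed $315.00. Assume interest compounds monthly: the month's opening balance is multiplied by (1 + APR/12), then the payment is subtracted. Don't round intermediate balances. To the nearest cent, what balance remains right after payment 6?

$7,641.77

Monthly rate r = 22.7%/12 = 1.89167% = 0.0189167.
Each month: B ← B·(1+r) − $315.00.
Month 1: interest $162.68; balance after payment $8,447.68.
Month 2: interest $159.80; balance after payment $8,292.49.
Month 3: interest $156.87; balance after payment $8,134.35.
Month 4: interest $153.87; balance after payment $7,973.23.
Month 5: interest $150.83; balance after payment $7,809.05.
Month 6: interest $147.72; balance after payment $7,641.77.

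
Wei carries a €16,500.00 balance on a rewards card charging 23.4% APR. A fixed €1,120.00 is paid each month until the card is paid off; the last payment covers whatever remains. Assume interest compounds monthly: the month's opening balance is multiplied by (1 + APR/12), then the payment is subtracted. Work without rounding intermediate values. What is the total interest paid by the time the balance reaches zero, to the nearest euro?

€3,143

Monthly rate r = 23.4%/12 = 1.95% = 0.0195.
Payoff takes n = ⌈−ln(1 − rB₀/P)/ln(1+r)⌉ = ⌈17.536⌉ = 18 payments; the last is €603.09.
Total paid = 17·€1,120.00 + €603.09 = €19,643.09.
Total interest = total paid − principal = €19,643.09 − €16,500.00 = €3,143.09.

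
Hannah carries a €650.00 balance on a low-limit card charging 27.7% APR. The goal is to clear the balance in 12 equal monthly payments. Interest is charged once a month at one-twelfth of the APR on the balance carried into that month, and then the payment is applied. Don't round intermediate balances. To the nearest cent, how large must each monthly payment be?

€62.63

Monthly rate r = 27.7%/12 = 2.30833% = 0.0230833.
Level-payment amortization: P = B₀·r / (1 − (1+r)^(−n)) = 650.00·0.0230833 / (1 − 1.02308^(−12)).
Denominator 1 − (1+r)^(−12) = 0.239554871.
P = 15.0042 / 0.239554871 ≈ 62.63.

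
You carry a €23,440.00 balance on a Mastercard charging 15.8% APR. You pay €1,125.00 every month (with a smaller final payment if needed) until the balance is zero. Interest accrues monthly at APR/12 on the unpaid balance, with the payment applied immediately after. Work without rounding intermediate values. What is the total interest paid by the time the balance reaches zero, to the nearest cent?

Monthly rate r = 15.8%/12 = 1.31667% = 0.0131667.
Payoff takes n = ⌈−ln(1 − rB₀/P)/ln(1+r)⌉ = ⌈24.514⌉ = 25 payments; the last is €580.54.
Total paid = 24·€1,125.00 + €580.54 = €27,580.54.
Total interest = total paid − principal = €27,580.54 − €23,440.00 = €4,140.54.

€4,140.54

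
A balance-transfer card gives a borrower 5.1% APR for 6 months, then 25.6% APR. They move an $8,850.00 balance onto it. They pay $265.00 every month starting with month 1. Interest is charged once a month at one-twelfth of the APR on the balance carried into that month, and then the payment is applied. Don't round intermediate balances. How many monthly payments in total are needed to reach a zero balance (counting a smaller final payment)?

Promo months 1–6 at r₀ = 5.1%/12 = 0.00425; months 7+ at r₁ = 25.6%/12 = 0.0213333.
After month 6: iterate B ← B·(1+r₀) − $265.00 for 6 months → $7,471.10.
Then at r₁ with $265.00/mo: n₂ = −ln(1 − r₁·B/P)/ln(1+r₁) ≈ 43.58 → 44 more payments.

50 months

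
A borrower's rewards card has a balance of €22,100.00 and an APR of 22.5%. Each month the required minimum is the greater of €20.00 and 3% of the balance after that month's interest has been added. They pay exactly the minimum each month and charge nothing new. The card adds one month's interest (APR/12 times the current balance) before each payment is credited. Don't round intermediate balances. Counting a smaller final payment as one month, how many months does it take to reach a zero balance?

348 months

Monthly rate r = 22.5%/12 = 1.875% = 0.01875.
While 3% of the post-interest balance exceeds €20.00, each month B ← (B·(1+r))·(1 − 0.03), i.e. B shrinks by the factor (1+r)·0.97 = 0.98819.
This holds for months 1–297. Entering month 298 the balance is €648.16; 3% of the post-interest balance is now below €20.00, so the flat €20.00 minimum applies from here.
From month 298 a fixed €20.00 at rate r clears €648.16 in 51 more payments. Total: 297 + 51 = 348 months.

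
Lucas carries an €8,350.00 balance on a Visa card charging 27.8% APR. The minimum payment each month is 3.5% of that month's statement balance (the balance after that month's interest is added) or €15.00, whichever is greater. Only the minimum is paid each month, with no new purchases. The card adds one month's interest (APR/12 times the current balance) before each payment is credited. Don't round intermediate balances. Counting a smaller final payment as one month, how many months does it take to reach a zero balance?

Monthly rate r = 27.8%/12 = 2.31667% = 0.0231667.
While 3.5% of the post-interest balance exceeds €15.00, each month B ← (B·(1+r))·(1 − 0.035), i.e. B shrinks by the factor (1+r)·0.965 = 0.98736.
This holds for months 1–236. Entering month 237 the balance is €414.46; 3.5% of the post-interest balance is now below €15.00, so the flat €15.00 minimum applies from here.
From month 237 a fixed €15.00 at rate r clears €414.46 in 45 more payments. Total: 236 + 45 = 281 months.

281 months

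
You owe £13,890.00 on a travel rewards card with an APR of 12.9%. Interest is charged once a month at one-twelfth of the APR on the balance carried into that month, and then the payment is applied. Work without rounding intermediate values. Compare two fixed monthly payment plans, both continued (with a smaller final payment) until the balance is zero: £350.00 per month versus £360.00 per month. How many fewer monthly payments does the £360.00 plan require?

2 fewer payments

Monthly rate r = 12.9%/12 = 1.075% = 0.01075.
At £350.00/mo: n = ⌈−ln(1 − rB₀/P)/ln(1+r)⌉ = 53 payments (last £6.33); total interest = total paid − £13,890.00 = £4,316.33.
At £360.00/mo: 51 payments (last £37.90); total interest £4,147.90.
Payments saved = 53 − 51 = 2.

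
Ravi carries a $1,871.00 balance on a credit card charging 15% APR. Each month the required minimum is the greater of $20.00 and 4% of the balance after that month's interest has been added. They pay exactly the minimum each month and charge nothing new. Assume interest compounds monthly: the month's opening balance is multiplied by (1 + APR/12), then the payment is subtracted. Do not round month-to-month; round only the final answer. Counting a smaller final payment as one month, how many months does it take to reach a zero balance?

77 months

Monthly rate r = 15%/12 = 1.25% = 0.0125.
While 4% of the post-interest balance exceeds $20.00, each month B ← (B·(1+r))·(1 − 0.04), i.e. B shrinks by the factor (1+r)·0.96 = 0.972.
This holds for months 1–47. Entering month 48 the balance is $492.48; 4% of the post-interest balance is now below $20.00, so the flat $20.00 minimum applies from here.
From month 48 a fixed $20.00 at rate r clears $492.48 in 30 more payments. Total: 47 + 30 = 77 months.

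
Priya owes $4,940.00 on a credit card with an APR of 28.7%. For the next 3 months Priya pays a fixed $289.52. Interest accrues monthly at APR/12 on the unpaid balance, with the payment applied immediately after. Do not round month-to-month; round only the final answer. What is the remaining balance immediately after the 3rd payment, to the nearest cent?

$4,413.49

Monthly rate r = 28.7%/12 = 2.39167% = 0.0239167.
Each month: B ← B·(1+r) − $289.52.
Month 1: interest $118.15; balance after payment $4,768.63.
Month 2: interest $114.05; balance after payment $4,593.16.
Month 3: interest $109.85; balance after payment $4,413.49.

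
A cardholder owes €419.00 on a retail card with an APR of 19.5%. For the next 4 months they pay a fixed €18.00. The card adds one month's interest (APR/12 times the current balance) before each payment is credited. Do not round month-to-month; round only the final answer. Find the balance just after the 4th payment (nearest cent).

Monthly rate r = 19.5%/12 = 1.625% = 0.01625.
Each month: B ← B·(1+r) − €18.00.
Month 1: interest €6.81; balance after payment €407.81.
Month 2: interest €6.63; balance after payment €396.44.
Month 3: interest €6.44; balance after payment €384.88.
Month 4: interest €6.25; balance after payment €373.13.

€373.13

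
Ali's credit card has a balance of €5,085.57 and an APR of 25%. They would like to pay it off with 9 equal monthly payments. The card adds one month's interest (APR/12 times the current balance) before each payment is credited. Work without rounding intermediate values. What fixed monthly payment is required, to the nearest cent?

Monthly rate r = 25%/12 = 2.08333% = 0.0208333.
Level-payment amortization: P = B₀·r / (1 − (1+r)^(−n)) = 5085.57·0.0208333 / (1 − 1.02083^(−9)).
Denominator 1 − (1+r)^(−9) = 0.169372288.
P = 105.949 / 0.169372288 ≈ 625.54.

€625.54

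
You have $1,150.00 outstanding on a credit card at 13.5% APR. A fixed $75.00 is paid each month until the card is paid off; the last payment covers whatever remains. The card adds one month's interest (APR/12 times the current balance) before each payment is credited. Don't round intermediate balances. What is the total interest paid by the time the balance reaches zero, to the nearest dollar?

Monthly rate r = 13.5%/12 = 1.125% = 0.01125.
Payoff takes n = ⌈−ln(1 − rB₀/P)/ln(1+r)⌉ = ⌈16.925⌉ = 17 payments; the last is $69.42.
Total paid = 16·$75.00 + $69.42 = $1,269.42.
Total interest = total paid − principal = $1,269.42 − $1,150.00 = $119.42.

$119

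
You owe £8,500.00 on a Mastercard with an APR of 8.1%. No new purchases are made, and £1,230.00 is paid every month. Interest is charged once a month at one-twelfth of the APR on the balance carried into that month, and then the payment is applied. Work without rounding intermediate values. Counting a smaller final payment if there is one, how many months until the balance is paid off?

8 months

Monthly rate r = 8.1%/12 = 0.675% = 0.00675.
Recurrence: B ← B·(1+r) − £1,230.00.
Month 1: interest £57.38; balance after payment £7,327.38.
Month 2: interest £49.46; balance after payment £6,146.83.
Closed form: n = −ln(1 − rB₀/P)/ln(1+r) = −ln(0.95335)/ln(1.00675) ≈ 7.101, so the balance reaches zero during payment 8.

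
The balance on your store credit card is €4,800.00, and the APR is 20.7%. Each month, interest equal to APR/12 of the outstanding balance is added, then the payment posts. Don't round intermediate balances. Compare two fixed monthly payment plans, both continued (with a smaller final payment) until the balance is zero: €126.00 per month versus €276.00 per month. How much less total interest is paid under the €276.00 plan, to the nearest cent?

Monthly rate r = 20.7%/12 = 1.725% = 0.01725.
At €126.00/mo: n = ⌈−ln(1 − rB₀/P)/ln(1+r)⌉ = 63 payments (last €74.38); total interest = total paid − €4,800.00 = €3,086.38.
At €276.00/mo: 21 payments (last €236.17); total interest €956.17.
Interest saved = €3,086.38 − €956.17 = €2,130.21.

€2,130.21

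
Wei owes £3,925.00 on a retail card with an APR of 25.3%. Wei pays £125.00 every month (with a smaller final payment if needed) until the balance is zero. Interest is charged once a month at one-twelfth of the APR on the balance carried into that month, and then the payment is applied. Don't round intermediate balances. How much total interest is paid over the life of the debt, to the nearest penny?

£2,573.95

Monthly rate r = 25.3%/12 = 2.10833% = 0.0210833.
Payoff takes n = ⌈−ln(1 − rB₀/P)/ln(1+r)⌉ = ⌈51.991⌉ = 52 payments; the last is £123.95.
Total paid = 51·£125.00 + £123.95 = £6,498.95.
Total interest = total paid − principal = £6,498.95 − £3,925.00 = £2,573.95.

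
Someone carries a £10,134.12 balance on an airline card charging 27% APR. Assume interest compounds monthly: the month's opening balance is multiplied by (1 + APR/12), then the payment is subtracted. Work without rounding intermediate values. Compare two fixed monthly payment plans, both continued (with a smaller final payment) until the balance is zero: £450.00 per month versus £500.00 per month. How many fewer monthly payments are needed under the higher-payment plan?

4 fewer payments

Monthly rate r = 27%/12 = 2.25% = 0.0225.
At £450.00/mo: n = ⌈−ln(1 − rB₀/P)/ln(1+r)⌉ = 32 payments (last £342.32); total interest = total paid − £10,134.12 = £4,158.20.
At £500.00/mo: 28 payments (last £183.41); total interest £3,549.29.
Payments saved = 32 − 28 = 4.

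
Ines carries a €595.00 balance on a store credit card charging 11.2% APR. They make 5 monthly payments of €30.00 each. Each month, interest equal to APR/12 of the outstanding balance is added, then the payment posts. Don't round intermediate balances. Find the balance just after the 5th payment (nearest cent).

€470.46

Monthly rate r = 11.2%/12 = 0.933333% = 0.00933333.
Each month: B ← B·(1+r) − €30.00.
Month 1: interest €5.55; balance after payment €570.55.
Month 2: interest €5.33; balance after payment €545.88.
Month 3: interest €5.09; balance after payment €520.97.
Month 4: interest €4.86; balance after payment €495.84.
Month 5: interest €4.63; balance after payment €470.46.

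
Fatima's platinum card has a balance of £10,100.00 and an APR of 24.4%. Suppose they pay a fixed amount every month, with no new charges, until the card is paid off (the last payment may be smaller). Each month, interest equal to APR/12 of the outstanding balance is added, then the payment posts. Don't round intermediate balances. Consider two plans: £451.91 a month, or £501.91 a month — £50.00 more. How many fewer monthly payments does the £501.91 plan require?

4 fewer payments

Monthly rate r = 24.4%/12 = 2.03333% = 0.0203333.
At £451.91/mo: n = ⌈−ln(1 − rB₀/P)/ln(1+r)⌉ = 31 payments (last £46.76); total interest = total paid − £10,100.00 = £3,504.06.
At £501.91/mo: 27 payments (last £72.02); total interest £3,021.68.
Payments saved = 31 − 27 = 4.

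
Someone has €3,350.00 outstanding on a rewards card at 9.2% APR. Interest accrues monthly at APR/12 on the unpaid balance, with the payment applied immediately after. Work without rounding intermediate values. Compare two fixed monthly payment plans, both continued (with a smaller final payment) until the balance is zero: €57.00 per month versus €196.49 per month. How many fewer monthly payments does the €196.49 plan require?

Monthly rate r = 9.2%/12 = 0.766667% = 0.00766667.
At €57.00/mo: n = ⌈−ln(1 − rB₀/P)/ln(1+r)⌉ = 79 payments (last €23.80); total interest = total paid − €3,350.00 = €1,119.80.
At €196.49/mo: 19 payments (last €67.20); total interest €254.02.
Payments saved = 79 − 19 = 60.

60 fewer payments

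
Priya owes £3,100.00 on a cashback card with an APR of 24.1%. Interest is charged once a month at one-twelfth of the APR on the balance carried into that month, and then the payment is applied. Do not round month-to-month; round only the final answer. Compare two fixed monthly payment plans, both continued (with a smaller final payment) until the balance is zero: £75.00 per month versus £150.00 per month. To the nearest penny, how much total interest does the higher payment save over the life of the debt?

£2,640.82

Monthly rate r = 24.1%/12 = 2.00833% = 0.0200833.
At £75.00/mo: n = ⌈−ln(1 − rB₀/P)/ln(1+r)⌉ = 90 payments (last £11.05); total interest = total paid − £3,100.00 = £3,586.05.
At £150.00/mo: 27 payments (last £145.23); total interest £945.23.
Interest saved = £3,586.05 − £945.23 = £2,640.82.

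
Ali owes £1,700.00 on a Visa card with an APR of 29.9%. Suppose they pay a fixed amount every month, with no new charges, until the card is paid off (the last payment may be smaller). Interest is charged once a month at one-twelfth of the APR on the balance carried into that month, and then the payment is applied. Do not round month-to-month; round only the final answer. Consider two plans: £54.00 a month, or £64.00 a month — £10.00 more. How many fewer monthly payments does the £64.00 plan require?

18 fewer payments

Monthly rate r = 29.9%/12 = 2.49167% = 0.0249167.
At £54.00/mo: n = ⌈−ln(1 − rB₀/P)/ln(1+r)⌉ = 63 payments (last £18.78); total interest = total paid − £1,700.00 = £1,666.78.
At £64.00/mo: 45 payments (last £3.59); total interest £1,119.59.
Payments saved = 63 − 45 = 18.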